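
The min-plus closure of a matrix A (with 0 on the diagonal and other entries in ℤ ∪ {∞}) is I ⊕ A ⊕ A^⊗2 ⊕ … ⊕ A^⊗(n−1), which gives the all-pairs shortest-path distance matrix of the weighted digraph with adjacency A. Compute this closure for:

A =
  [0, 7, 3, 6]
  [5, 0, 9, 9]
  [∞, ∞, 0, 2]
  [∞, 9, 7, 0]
Closure =
  [0, 7, 3, 5]
  [5, 0, 8, 9]
  [16, 11, 0, 2]
  [14, 9, 7, 0]

This is the Floyd-Warshall all-pairs shortest-path computation. For each intermediate vertex k = 0, 1, …, 3, update dist[i][j] ← min(dist[i][j], dist[i][k] + dist[k][j]). The final matrix gives, for each (i, j), the minimum total weight of any directed path from i to j (possibly empty when i = j).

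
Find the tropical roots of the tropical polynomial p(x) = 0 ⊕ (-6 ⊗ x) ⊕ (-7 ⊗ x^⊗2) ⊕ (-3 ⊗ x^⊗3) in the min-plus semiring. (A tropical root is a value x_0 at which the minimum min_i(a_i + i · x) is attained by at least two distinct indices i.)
Roots: {-4, 1, 6}

Each tropical root is a break point of the lower envelope of the lines y = a_i + i · x (there are 4 lines, with slopes 0, 1, ..., 3). Only the lines that attain the minimum somewhere contribute to roots; other lines are dominated. Here the surviving (envelope) indices are i = 3, i = 2, i = 1, i = 0.
Intersections between consecutive envelope lines give the roots: for adjacent envelope indices i < j the intersection is x = (a_i − a_j) / (j − i). Reading off the sorted break points: {-4, 1, 6}.
Verification: at each break x_0, at least two indices attain the minimum of min_i(a_i + i · x_0).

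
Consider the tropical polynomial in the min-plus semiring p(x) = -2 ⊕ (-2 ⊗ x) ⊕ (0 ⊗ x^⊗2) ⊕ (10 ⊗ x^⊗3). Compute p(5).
p(5) = -2

A tropical monomial a ⊗ x^⊗i evaluates to a + i · x. Evaluating each term at x = 5:
  Term 0 contributes -2 + 0 · 5 = -2
  Term 1 contributes -2 + 1 · 5 = 3
  Term 2 contributes 0 + 2 · 5 = 10
  Term 3 contributes 10 + 3 · 5 = 25
p(5) = ⊕ of these = min[-2, 3, 10, 25] = -2.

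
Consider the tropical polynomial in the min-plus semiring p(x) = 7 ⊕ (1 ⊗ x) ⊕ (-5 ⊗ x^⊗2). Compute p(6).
p(6) = 7

A tropical monomial a ⊗ x^⊗i evaluates to a + i · x. Evaluating each term at x = 6:
  Term 0 contributes 7 + 0 · 6 = 7
  Term 1 contributes 1 + 1 · 6 = 7
  Term 2 contributes -5 + 2 · 6 = 7
p(6) = ⊕ of these = min[7, 7, 7] = 7.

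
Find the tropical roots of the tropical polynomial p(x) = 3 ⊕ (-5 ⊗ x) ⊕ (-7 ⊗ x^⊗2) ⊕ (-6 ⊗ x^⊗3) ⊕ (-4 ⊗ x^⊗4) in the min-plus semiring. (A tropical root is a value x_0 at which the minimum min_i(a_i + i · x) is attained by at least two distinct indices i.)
Roots: {-2, -1, 2, 8}

Each tropical root is a break point of the lower envelope of the lines y = a_i + i · x (there are 5 lines, with slopes 0, 1, ..., 4). Only the lines that attain the minimum somewhere contribute to roots; other lines are dominated. Here the surviving (envelope) indices are i = 4, i = 3, i = 2, i = 1, i = 0.
Intersections between consecutive envelope lines give the roots: for adjacent envelope indices i < j the intersection is x = (a_i − a_j) / (j − i). Reading off the sorted break points: {-2, -1, 2, 8}.
Verification: at each break x_0, at least two indices attain the minimum of min_i(a_i + i · x_0).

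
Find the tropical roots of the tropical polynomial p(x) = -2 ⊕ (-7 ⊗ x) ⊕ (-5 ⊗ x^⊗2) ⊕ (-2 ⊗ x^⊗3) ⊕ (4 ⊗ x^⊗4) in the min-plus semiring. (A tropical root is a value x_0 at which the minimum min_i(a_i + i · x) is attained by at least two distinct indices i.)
Roots: {-6, -3, -2, 5}

Each tropical root is a break point of the lower envelope of the lines y = a_i + i · x (there are 5 lines, with slopes 0, 1, ..., 4). Only the lines that attain the minimum somewhere contribute to roots; other lines are dominated. Here the surviving (envelope) indices are i = 4, i = 3, i = 2, i = 1, i = 0.
Intersections between consecutive envelope lines give the roots: for adjacent envelope indices i < j the intersection is x = (a_i − a_j) / (j − i). Reading off the sorted break points: {-6, -3, -2, 5}.
Verification: at each break x_0, at least two indices attain the minimum of min_i(a_i + i · x_0).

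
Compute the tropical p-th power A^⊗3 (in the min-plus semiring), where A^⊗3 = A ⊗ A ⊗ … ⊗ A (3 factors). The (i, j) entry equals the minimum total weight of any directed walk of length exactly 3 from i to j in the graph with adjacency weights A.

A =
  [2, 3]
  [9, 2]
A^⊗3 =
  [6, 7]
  [13, 6]

Each entry (A^⊗3)_ij equals the minimum over all length-3 walks i = v_0 → v_1 → … → v_3 = j of Σ_t A[v_t][v_{t+1}]. For example, for (i, j) = (0, 1) we minimise over 4 possible intermediate vertex sequences; the minimum is 7, attained along the walk 0 → 0 → 0 → 1.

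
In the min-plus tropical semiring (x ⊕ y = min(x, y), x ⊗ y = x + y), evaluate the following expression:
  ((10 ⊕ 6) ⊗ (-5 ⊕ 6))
((10 ⊕ 6) ⊗ (-5 ⊕ 6)) = 1

Expand innermost to outermost. Recall ⊕ takes the minimum of its arguments and ⊗ takes their sum. Working out the expression ((10 ⊕ 6) ⊗ (-5 ⊕ 6)) gives 1.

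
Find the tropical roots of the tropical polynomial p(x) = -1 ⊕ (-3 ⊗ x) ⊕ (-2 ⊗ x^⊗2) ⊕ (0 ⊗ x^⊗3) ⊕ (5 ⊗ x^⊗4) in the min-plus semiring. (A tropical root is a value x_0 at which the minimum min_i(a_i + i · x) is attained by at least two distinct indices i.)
Roots: {-5, -2, -1, 2}

Each tropical root is a break point of the lower envelope of the lines y = a_i + i · x (there are 5 lines, with slopes 0, 1, ..., 4). Only the lines that attain the minimum somewhere contribute to roots; other lines are dominated. Here the surviving (envelope) indices are i = 4, i = 3, i = 2, i = 1, i = 0.
Intersections between consecutive envelope lines give the roots: for adjacent envelope indices i < j the intersection is x = (a_i − a_j) / (j − i). Reading off the sorted break points: {-5, -2, -1, 2}.
Verification: at each break x_0, at least two indices attain the minimum of min_i(a_i + i · x_0).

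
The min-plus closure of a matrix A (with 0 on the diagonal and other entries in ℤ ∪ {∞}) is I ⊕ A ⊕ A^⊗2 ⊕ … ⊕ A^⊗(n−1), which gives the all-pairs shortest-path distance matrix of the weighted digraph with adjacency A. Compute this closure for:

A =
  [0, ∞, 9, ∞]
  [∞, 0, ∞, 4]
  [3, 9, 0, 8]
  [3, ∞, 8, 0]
Closure =
  [0, 18, 9, 17]
  [7, 0, 12, 4]
  [3, 9, 0, 8]
  [3, 17, 8, 0]

This is the Floyd-Warshall all-pairs shortest-path computation. For each intermediate vertex k = 0, 1, …, 3, update dist[i][j] ← min(dist[i][j], dist[i][k] + dist[k][j]). The final matrix gives, for each (i, j), the minimum total weight of any directed path from i to j (possibly empty when i = j).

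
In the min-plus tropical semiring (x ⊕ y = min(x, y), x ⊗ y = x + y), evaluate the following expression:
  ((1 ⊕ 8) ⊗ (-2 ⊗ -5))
((1 ⊕ 8) ⊗ (-2 ⊗ -5)) = -6

Expand innermost to outermost. Recall ⊕ takes the minimum of its arguments and ⊗ takes their sum. Working out the expression ((1 ⊕ 8) ⊗ (-2 ⊗ -5)) gives -6.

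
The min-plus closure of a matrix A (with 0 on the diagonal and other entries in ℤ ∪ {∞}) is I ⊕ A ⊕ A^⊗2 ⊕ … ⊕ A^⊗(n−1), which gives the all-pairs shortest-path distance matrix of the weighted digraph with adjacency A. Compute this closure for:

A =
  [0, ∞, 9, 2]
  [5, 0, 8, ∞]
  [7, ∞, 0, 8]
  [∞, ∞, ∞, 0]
Closure =
  [0, ∞, 9, 2]
  [5, 0, 8, 7]
  [7, ∞, 0, 8]
  [∞, ∞, ∞, 0]

This is the Floyd-Warshall all-pairs shortest-path computation. For each intermediate vertex k = 0, 1, …, 3, update dist[i][j] ← min(dist[i][j], dist[i][k] + dist[k][j]). The final matrix gives, for each (i, j), the minimum total weight of any directed path from i to j (possibly empty when i = j).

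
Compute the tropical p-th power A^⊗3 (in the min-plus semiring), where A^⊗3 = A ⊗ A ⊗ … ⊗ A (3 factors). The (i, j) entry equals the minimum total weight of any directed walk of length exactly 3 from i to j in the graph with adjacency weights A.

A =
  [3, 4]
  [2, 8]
A^⊗3 =
  [9, 10]
  [8, 9]

Each entry (A^⊗3)_ij equals the minimum over all length-3 walks i = v_0 → v_1 → … → v_3 = j of Σ_t A[v_t][v_{t+1}]. For example, for (i, j) = (0, 1) we minimise over 4 possible intermediate vertex sequences; the minimum is 10, attained along the walk 0 → 0 → 0 → 1.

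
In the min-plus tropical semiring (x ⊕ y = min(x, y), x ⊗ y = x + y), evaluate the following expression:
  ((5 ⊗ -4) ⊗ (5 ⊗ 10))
((5 ⊗ -4) ⊗ (5 ⊗ 10)) = 16

Expand innermost to outermost. Recall ⊕ takes the minimum of its arguments and ⊗ takes their sum. Working out the expression ((5 ⊗ -4) ⊗ (5 ⊗ 10)) gives 16.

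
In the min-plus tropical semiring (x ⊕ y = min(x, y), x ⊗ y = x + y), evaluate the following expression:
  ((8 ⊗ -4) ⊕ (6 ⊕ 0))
((8 ⊗ -4) ⊕ (6 ⊕ 0)) = 0

Expand innermost to outermost. Recall ⊕ takes the minimum of its arguments and ⊗ takes their sum. Working out the expression ((8 ⊗ -4) ⊕ (6 ⊕ 0)) gives 0.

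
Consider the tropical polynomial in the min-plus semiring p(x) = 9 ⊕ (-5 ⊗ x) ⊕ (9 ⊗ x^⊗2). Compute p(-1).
p(-1) = -6

A tropical monomial a ⊗ x^⊗i evaluates to a + i · x. Evaluating each term at x = -1:
  Term 0 contributes 9 + 0 · -1 = 9
  Term 1 contributes -5 + 1 · -1 = -6
  Term 2 contributes 9 + 2 · -1 = 7
p(-1) = ⊕ of these = min[9, -6, 7] = -6.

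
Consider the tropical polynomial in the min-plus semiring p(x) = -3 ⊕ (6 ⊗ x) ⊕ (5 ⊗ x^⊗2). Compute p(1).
p(1) = -3

A tropical monomial a ⊗ x^⊗i evaluates to a + i · x. Evaluating each term at x = 1:
  Term 0 contributes -3 + 0 · 1 = -3
  Term 1 contributes 6 + 1 · 1 = 7
  Term 2 contributes 5 + 2 · 1 = 7
p(1) = ⊕ of these = min[-3, 7, 7] = -3.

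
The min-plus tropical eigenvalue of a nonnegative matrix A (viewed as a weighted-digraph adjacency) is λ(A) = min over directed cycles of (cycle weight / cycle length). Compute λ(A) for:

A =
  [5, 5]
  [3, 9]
λ(A) = 4

Enumerate directed cycles and compute their means (weight / length). Sample:
  cycle 0 → 0: weight = 5, length = 1, mean = 5/1 ≈ 5.000
  cycle 1 → 1: weight = 9, length = 1, mean = 9/1 ≈ 9.000
  cycle 0 → 1 → 0: weight = 8, length = 2, mean = 8/2 ≈ 4.000
  cycle 1 → 0 → 1: weight = 8, length = 2, mean = 8/2 ≈ 4.000
Minimum mean = 4.000, attained e.g. along the cycle 0 → 1 → 0 with weight 8 and length 2. So λ(A) = 8/2 = 4.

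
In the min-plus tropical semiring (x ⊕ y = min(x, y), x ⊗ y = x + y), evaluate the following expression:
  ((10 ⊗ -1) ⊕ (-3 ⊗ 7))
((10 ⊗ -1) ⊕ (-3 ⊗ 7)) = 4

Expand innermost to outermost. Recall ⊕ takes the minimum of its arguments and ⊗ takes their sum. Working out the expression ((10 ⊗ -1) ⊕ (-3 ⊗ 7)) gives 4.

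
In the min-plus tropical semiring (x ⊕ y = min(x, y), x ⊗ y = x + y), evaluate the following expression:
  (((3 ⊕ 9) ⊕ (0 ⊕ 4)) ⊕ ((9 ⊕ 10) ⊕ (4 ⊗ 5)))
(((3 ⊕ 9) ⊕ (0 ⊕ 4)) ⊕ ((9 ⊕ 10) ⊕ (4 ⊗ 5))) = 0

Expand innermost to outermost. Recall ⊕ takes the minimum of its arguments and ⊗ takes their sum. Working out the expression (((3 ⊕ 9) ⊕ (0 ⊕ 4)) ⊕ ((9 ⊕ 10) ⊕ (4 ⊗ 5))) gives 0.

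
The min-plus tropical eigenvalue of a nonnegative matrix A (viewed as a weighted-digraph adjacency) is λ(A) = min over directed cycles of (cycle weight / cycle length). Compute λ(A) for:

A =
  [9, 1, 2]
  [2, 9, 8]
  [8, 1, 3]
λ(A) = 3/2

Enumerate directed cycles and compute their means (weight / length). Sample:
  cycle 0 → 0: weight = 9, length = 1, mean = 9/1 ≈ 9.000
  cycle 1 → 1: weight = 9, length = 1, mean = 9/1 ≈ 9.000
  cycle 2 → 2: weight = 3, length = 1, mean = 3/1 ≈ 3.000
  cycle 0 → 1 → 0: weight = 3, length = 2, mean = 3/2 ≈ 1.500
  cycle 0 → 2 → 0: weight = 10, length = 2, mean = 10/2 ≈ 5.000
  cycle 1 → 0 → 1: weight = 3, length = 2, mean = 3/2 ≈ 1.500
Minimum mean = 1.500, attained e.g. along the cycle 0 → 1 → 0 with weight 3 and length 2. So λ(A) = 3/2 = 3/2.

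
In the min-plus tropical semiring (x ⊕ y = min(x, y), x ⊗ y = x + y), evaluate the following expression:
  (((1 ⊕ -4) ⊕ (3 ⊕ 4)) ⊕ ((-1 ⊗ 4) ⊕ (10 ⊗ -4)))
(((1 ⊕ -4) ⊕ (3 ⊕ 4)) ⊕ ((-1 ⊗ 4) ⊕ (10 ⊗ -4))) = -4

Expand innermost to outermost. Recall ⊕ takes the minimum of its arguments and ⊗ takes their sum. Working out the expression (((1 ⊕ -4) ⊕ (3 ⊕ 4)) ⊕ ((-1 ⊗ 4) ⊕ (10 ⊗ -4))) gives -4.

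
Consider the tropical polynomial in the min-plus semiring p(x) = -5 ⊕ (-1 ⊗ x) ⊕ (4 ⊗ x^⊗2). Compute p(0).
p(0) = -5

A tropical monomial a ⊗ x^⊗i evaluates to a + i · x. Evaluating each term at x = 0:
  Term 0 contributes -5 + 0 · 0 = -5
  Term 1 contributes -1 + 1 · 0 = -1
  Term 2 contributes 4 + 2 · 0 = 4
p(0) = ⊕ of these = min[-5, -1, 4] = -5.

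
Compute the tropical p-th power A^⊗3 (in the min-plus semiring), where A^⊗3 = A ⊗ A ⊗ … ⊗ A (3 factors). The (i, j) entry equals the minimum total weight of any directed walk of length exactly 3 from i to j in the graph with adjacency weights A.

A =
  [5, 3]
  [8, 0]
A^⊗3 =
  [11, 3]
  [8, 0]

Each entry (A^⊗3)_ij equals the minimum over all length-3 walks i = v_0 → v_1 → … → v_3 = j of Σ_t A[v_t][v_{t+1}]. For example, for (i, j) = (0, 1) we minimise over 4 possible intermediate vertex sequences; the minimum is 3, attained along the walk 0 → 1 → 1 → 1.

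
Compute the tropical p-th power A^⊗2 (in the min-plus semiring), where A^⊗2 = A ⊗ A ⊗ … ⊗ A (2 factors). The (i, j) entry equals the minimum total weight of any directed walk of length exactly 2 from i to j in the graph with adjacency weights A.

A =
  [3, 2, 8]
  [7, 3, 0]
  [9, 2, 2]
A^⊗2 =
  [6, 5, 2]
  [9, 2, 2]
  [9, 4, 2]

Each entry (A^⊗2)_ij equals the minimum over all length-2 walks i = v_0 → v_1 → … → v_2 = j of Σ_t A[v_t][v_{t+1}]. For example, for (i, j) = (0, 2) we minimise over 3 possible intermediate vertex sequences; the minimum is 2, attained along the walk 0 → 1 → 2.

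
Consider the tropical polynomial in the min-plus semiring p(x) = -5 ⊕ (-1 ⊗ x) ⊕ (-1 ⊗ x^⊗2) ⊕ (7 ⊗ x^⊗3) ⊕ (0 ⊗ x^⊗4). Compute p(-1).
p(-1) = -5

A tropical monomial a ⊗ x^⊗i evaluates to a + i · x. Evaluating each term at x = -1:
  Term 0 contributes -5 + 0 · -1 = -5
  Term 1 contributes -1 + 1 · -1 = -2
  Term 2 contributes -1 + 2 · -1 = -3
  Term 3 contributes 7 + 3 · -1 = 4
  Term 4 contributes 0 + 4 · -1 = -4
p(-1) = ⊕ of these = min[-5, -2, -3, 4, -4] = -5.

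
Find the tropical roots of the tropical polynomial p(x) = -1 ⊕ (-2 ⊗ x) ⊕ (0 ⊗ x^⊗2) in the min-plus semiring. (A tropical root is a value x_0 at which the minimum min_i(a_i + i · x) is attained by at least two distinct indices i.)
Roots: {-2, 1}

Each tropical root is a break point of the lower envelope of the lines y = a_i + i · x (there are 3 lines, with slopes 0, 1, ..., 2). Only the lines that attain the minimum somewhere contribute to roots; other lines are dominated. Here the surviving (envelope) indices are i = 2, i = 1, i = 0.
Intersections between consecutive envelope lines give the roots: for adjacent envelope indices i < j the intersection is x = (a_i − a_j) / (j − i). Reading off the sorted break points: {-2, 1}.
Verification: at each break x_0, at least two indices attain the minimum of min_i(a_i + i · x_0).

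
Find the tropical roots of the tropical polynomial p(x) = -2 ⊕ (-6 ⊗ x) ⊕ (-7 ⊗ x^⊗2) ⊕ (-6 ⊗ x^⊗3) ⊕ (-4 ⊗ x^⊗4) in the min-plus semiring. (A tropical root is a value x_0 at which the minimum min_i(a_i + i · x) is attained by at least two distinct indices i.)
Roots: {-2, -1, 1, 4}

Each tropical root is a break point of the lower envelope of the lines y = a_i + i · x (there are 5 lines, with slopes 0, 1, ..., 4). Only the lines that attain the minimum somewhere contribute to roots; other lines are dominated. Here the surviving (envelope) indices are i = 4, i = 3, i = 2, i = 1, i = 0.
Intersections between consecutive envelope lines give the roots: for adjacent envelope indices i < j the intersection is x = (a_i − a_j) / (j − i). Reading off the sorted break points: {-2, -1, 1, 4}.
Verification: at each break x_0, at least two indices attain the minimum of min_i(a_i + i · x_0).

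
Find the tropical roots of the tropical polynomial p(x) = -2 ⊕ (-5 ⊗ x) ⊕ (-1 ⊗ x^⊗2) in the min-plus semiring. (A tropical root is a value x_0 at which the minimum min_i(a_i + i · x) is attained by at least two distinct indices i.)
Roots: {-4, 3}

Each tropical root is a break point of the lower envelope of the lines y = a_i + i · x (there are 3 lines, with slopes 0, 1, ..., 2). Only the lines that attain the minimum somewhere contribute to roots; other lines are dominated. Here the surviving (envelope) indices are i = 2, i = 1, i = 0.
Intersections between consecutive envelope lines give the roots: for adjacent envelope indices i < j the intersection is x = (a_i − a_j) / (j − i). Reading off the sorted break points: {-4, 3}.
Verification: at each break x_0, at least two indices attain the minimum of min_i(a_i + i · x_0).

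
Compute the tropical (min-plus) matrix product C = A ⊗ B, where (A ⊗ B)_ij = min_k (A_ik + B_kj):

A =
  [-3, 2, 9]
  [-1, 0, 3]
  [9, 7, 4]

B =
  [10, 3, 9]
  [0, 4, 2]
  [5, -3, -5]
A ⊗ B =
  [2, 0, 4]
  [0, 0, -2]
  [7, 1, -1]

Apply the min-plus product entry-by-entry:
  C[0][0] = min over k of (A[0][0] + B[0][0] = -3 + 10 = 7, A[0][1] + B[1][0] = 2 + 0 = 2, A[0][2] + B[2][0] = 9 + 5 = 14) = 2 (attained at k = 1)
  C[0][1] = min over k of (A[0][0] + B[0][1] = -3 + 3 = 0, A[0][1] + B[1][1] = 2 + 4 = 6, A[0][2] + B[2][1] = 9 + -3 = 6) = 0 (attained at k = 0)
  C[0][2] = min over k of (A[0][0] + B[0][2] = -3 + 9 = 6, A[0][1] + B[1][2] = 2 + 2 = 4, A[0][2] + B[2][2] = 9 + -5 = 4) = 4 (attained at k = 1)
  C[1][0] = min over k of (A[1][0] + B[0][0] = -1 + 10 = 9, A[1][1] + B[1][0] = 0 + 0 = 0, A[1][2] + B[2][0] = 3 + 5 = 8) = 0 (attained at k = 1)
  C[1][1] = min over k of (A[1][0] + B[0][1] = -1 + 3 = 2, A[1][1] + B[1][1] = 0 + 4 = 4, A[1][2] + B[2][1] = 3 + -3 = 0) = 0 (attained at k = 2)
  C[1][2] = min over k of (A[1][0] + B[0][2] = -1 + 9 = 8, A[1][1] + B[1][2] = 0 + 2 = 2, A[1][2] + B[2][2] = 3 + -5 = -2) = -2 (attained at k = 2)
  C[2][0] = min over k of (A[2][0] + B[0][0] = 9 + 10 = 19, A[2][1] + B[1][0] = 7 + 0 = 7, A[2][2] + B[2][0] = 4 + 5 = 9) = 7 (attained at k = 1)
  C[2][1] = min over k of (A[2][0] + B[0][1] = 9 + 3 = 12, A[2][1] + B[1][1] = 7 + 4 = 11, A[2][2] + B[2][1] = 4 + -3 = 1) = 1 (attained at k = 2)
  C[2][2] = min over k of (A[2][0] + B[0][2] = 9 + 9 = 18, A[2][1] + B[1][2] = 7 + 2 = 9, A[2][2] + B[2][2] = 4 + -5 = -1) = -1 (attained at k = 2)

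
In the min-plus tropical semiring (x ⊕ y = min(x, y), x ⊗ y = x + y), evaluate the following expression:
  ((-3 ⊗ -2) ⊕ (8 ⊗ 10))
((-3 ⊗ -2) ⊕ (8 ⊗ 10)) = -5

Expand innermost to outermost. Recall ⊕ takes the minimum of its arguments and ⊗ takes their sum. Working out the expression ((-3 ⊗ -2) ⊕ (8 ⊗ 10)) gives -5.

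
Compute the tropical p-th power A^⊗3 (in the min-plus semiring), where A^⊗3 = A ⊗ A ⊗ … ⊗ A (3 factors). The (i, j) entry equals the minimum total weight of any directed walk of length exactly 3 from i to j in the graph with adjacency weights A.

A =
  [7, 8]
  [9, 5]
A^⊗3 =
  [21, 18]
  [19, 15]

Each entry (A^⊗3)_ij equals the minimum over all length-3 walks i = v_0 → v_1 → … → v_3 = j of Σ_t A[v_t][v_{t+1}]. For example, for (i, j) = (0, 1) we minimise over 4 possible intermediate vertex sequences; the minimum is 18, attained along the walk 0 → 1 → 1 → 1.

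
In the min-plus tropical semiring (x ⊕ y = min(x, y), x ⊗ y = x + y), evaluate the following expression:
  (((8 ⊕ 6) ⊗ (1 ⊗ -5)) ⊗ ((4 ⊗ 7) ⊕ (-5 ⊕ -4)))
(((8 ⊕ 6) ⊗ (1 ⊗ -5)) ⊗ ((4 ⊗ 7) ⊕ (-5 ⊕ -4))) = -3

Expand innermost to outermost. Recall ⊕ takes the minimum of its arguments and ⊗ takes their sum. Working out the expression (((8 ⊕ 6) ⊗ (1 ⊗ -5)) ⊗ ((4 ⊗ 7) ⊕ (-5 ⊕ -4))) gives -3.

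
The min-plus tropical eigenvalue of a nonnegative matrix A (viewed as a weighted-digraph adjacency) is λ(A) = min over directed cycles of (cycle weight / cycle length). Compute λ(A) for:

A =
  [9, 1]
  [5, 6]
λ(A) = 3

Enumerate directed cycles and compute their means (weight / length). Sample:
  cycle 0 → 0: weight = 9, length = 1, mean = 9/1 ≈ 9.000
  cycle 1 → 1: weight = 6, length = 1, mean = 6/1 ≈ 6.000
  cycle 0 → 1 → 0: weight = 6, length = 2, mean = 6/2 ≈ 3.000
  cycle 1 → 0 → 1: weight = 6, length = 2, mean = 6/2 ≈ 3.000
Minimum mean = 3.000, attained e.g. along the cycle 0 → 1 → 0 with weight 6 and length 2. So λ(A) = 6/2 = 3.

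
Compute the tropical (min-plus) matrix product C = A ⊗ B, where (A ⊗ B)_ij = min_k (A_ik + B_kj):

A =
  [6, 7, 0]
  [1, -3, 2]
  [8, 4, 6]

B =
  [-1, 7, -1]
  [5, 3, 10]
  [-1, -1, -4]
A ⊗ B =
  [-1, -1, -4]
  [0, 0, -2]
  [5, 5, 2]

Apply the min-plus product entry-by-entry:
  C[0][0] = min over k of (A[0][0] + B[0][0] = 6 + -1 = 5, A[0][1] + B[1][0] = 7 + 5 = 12, A[0][2] + B[2][0] = 0 + -1 = -1) = -1 (attained at k = 2)
  C[0][1] = min over k of (A[0][0] + B[0][1] = 6 + 7 = 13, A[0][1] + B[1][1] = 7 + 3 = 10, A[0][2] + B[2][1] = 0 + -1 = -1) = -1 (attained at k = 2)
  C[0][2] = min over k of (A[0][0] + B[0][2] = 6 + -1 = 5, A[0][1] + B[1][2] = 7 + 10 = 17, A[0][2] + B[2][2] = 0 + -4 = -4) = -4 (attained at k = 2)
  C[1][0] = min over k of (A[1][0] + B[0][0] = 1 + -1 = 0, A[1][1] + B[1][0] = -3 + 5 = 2, A[1][2] + B[2][0] = 2 + -1 = 1) = 0 (attained at k = 0)
  C[1][1] = min over k of (A[1][0] + B[0][1] = 1 + 7 = 8, A[1][1] + B[1][1] = -3 + 3 = 0, A[1][2] + B[2][1] = 2 + -1 = 1) = 0 (attained at k = 1)
  C[1][2] = min over k of (A[1][0] + B[0][2] = 1 + -1 = 0, A[1][1] + B[1][2] = -3 + 10 = 7, A[1][2] + B[2][2] = 2 + -4 = -2) = -2 (attained at k = 2)
  C[2][0] = min over k of (A[2][0] + B[0][0] = 8 + -1 = 7, A[2][1] + B[1][0] = 4 + 5 = 9, A[2][2] + B[2][0] = 6 + -1 = 5) = 5 (attained at k = 2)
  C[2][1] = min over k of (A[2][0] + B[0][1] = 8 + 7 = 15, A[2][1] + B[1][1] = 4 + 3 = 7, A[2][2] + B[2][1] = 6 + -1 = 5) = 5 (attained at k = 2)
  C[2][2] = min over k of (A[2][0] + B[0][2] = 8 + -1 = 7, A[2][1] + B[1][2] = 4 + 10 = 14, A[2][2] + B[2][2] = 6 + -4 = 2) = 2 (attained at k = 2)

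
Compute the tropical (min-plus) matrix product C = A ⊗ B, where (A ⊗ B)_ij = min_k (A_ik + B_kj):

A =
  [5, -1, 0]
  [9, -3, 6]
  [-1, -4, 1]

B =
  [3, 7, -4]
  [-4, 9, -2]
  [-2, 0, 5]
A ⊗ B =
  [-5, 0, -3]
  [-7, 6, -5]
  [-8, 1, -6]

Apply the min-plus product entry-by-entry:
  C[0][0] = min over k of (A[0][0] + B[0][0] = 5 + 3 = 8, A[0][1] + B[1][0] = -1 + -4 = -5, A[0][2] + B[2][0] = 0 + -2 = -2) = -5 (attained at k = 1)
  C[0][1] = min over k of (A[0][0] + B[0][1] = 5 + 7 = 12, A[0][1] + B[1][1] = -1 + 9 = 8, A[0][2] + B[2][1] = 0 + 0 = 0) = 0 (attained at k = 2)
  C[0][2] = min over k of (A[0][0] + B[0][2] = 5 + -4 = 1, A[0][1] + B[1][2] = -1 + -2 = -3, A[0][2] + B[2][2] = 0 + 5 = 5) = -3 (attained at k = 1)
  C[1][0] = min over k of (A[1][0] + B[0][0] = 9 + 3 = 12, A[1][1] + B[1][0] = -3 + -4 = -7, A[1][2] + B[2][0] = 6 + -2 = 4) = -7 (attained at k = 1)
  C[1][1] = min over k of (A[1][0] + B[0][1] = 9 + 7 = 16, A[1][1] + B[1][1] = -3 + 9 = 6, A[1][2] + B[2][1] = 6 + 0 = 6) = 6 (attained at k = 1)
  C[1][2] = min over k of (A[1][0] + B[0][2] = 9 + -4 = 5, A[1][1] + B[1][2] = -3 + -2 = -5, A[1][2] + B[2][2] = 6 + 5 = 11) = -5 (attained at k = 1)
  C[2][0] = min over k of (A[2][0] + B[0][0] = -1 + 3 = 2, A[2][1] + B[1][0] = -4 + -4 = -8, A[2][2] + B[2][0] = 1 + -2 = -1) = -8 (attained at k = 1)
  C[2][1] = min over k of (A[2][0] + B[0][1] = -1 + 7 = 6, A[2][1] + B[1][1] = -4 + 9 = 5, A[2][2] + B[2][1] = 1 + 0 = 1) = 1 (attained at k = 2)
  C[2][2] = min over k of (A[2][0] + B[0][2] = -1 + -4 = -5, A[2][1] + B[1][2] = -4 + -2 = -6, A[2][2] + B[2][2] = 1 + 5 = 6) = -6 (attained at k = 1)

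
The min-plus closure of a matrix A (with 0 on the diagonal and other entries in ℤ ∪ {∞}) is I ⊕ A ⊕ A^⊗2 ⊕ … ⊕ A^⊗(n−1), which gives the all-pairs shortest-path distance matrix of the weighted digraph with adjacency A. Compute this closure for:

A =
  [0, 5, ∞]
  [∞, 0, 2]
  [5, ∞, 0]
Closure =
  [0, 5, 7]
  [7, 0, 2]
  [5, 10, 0]

This is the Floyd-Warshall all-pairs shortest-path computation. For each intermediate vertex k = 0, 1, …, 2, update dist[i][j] ← min(dist[i][j], dist[i][k] + dist[k][j]). The final matrix gives, for each (i, j), the minimum total weight of any directed path from i to j (possibly empty when i = j).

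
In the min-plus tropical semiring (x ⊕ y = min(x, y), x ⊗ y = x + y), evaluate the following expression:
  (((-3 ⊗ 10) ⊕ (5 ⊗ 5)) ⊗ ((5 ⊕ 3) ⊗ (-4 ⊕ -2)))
(((-3 ⊗ 10) ⊕ (5 ⊗ 5)) ⊗ ((5 ⊕ 3) ⊗ (-4 ⊕ -2))) = 6

Expand innermost to outermost. Recall ⊕ takes the minimum of its arguments and ⊗ takes their sum. Working out the expression (((-3 ⊗ 10) ⊕ (5 ⊗ 5)) ⊗ ((5 ⊕ 3) ⊗ (-4 ⊕ -2))) gives 6.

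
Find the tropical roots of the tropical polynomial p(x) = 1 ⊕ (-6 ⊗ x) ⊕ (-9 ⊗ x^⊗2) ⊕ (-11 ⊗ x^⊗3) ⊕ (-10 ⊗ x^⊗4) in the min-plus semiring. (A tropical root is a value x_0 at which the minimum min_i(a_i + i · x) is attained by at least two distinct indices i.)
Roots: {-1, 2, 3, 7}

Each tropical root is a break point of the lower envelope of the lines y = a_i + i · x (there are 5 lines, with slopes 0, 1, ..., 4). Only the lines that attain the minimum somewhere contribute to roots; other lines are dominated. Here the surviving (envelope) indices are i = 4, i = 3, i = 2, i = 1, i = 0.
Intersections between consecutive envelope lines give the roots: for adjacent envelope indices i < j the intersection is x = (a_i − a_j) / (j − i). Reading off the sorted break points: {-1, 2, 3, 7}.
Verification: at each break x_0, at least two indices attain the minimum of min_i(a_i + i · x_0).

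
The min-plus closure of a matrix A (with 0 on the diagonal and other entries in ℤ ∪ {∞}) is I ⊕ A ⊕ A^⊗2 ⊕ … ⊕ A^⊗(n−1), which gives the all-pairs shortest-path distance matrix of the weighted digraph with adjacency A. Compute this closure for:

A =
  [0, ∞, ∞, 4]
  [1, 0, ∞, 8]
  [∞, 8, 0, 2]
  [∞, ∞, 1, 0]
Closure =
  [0, 13, 5, 4]
  [1, 0, 6, 5]
  [9, 8, 0, 2]
  [10, 9, 1, 0]

This is the Floyd-Warshall all-pairs shortest-path computation. For each intermediate vertex k = 0, 1, …, 3, update dist[i][j] ← min(dist[i][j], dist[i][k] + dist[k][j]). The final matrix gives, for each (i, j), the minimum total weight of any directed path from i to j (possibly empty when i = j).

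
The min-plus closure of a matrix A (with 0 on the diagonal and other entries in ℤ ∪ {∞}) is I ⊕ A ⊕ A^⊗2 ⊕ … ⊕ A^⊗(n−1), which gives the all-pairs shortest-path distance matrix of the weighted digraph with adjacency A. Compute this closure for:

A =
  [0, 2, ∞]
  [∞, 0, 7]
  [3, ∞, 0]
Closure =
  [0, 2, 9]
  [10, 0, 7]
  [3, 5, 0]

This is the Floyd-Warshall all-pairs shortest-path computation. For each intermediate vertex k = 0, 1, …, 2, update dist[i][j] ← min(dist[i][j], dist[i][k] + dist[k][j]). The final matrix gives, for each (i, j), the minimum total weight of any directed path from i to j (possibly empty when i = j).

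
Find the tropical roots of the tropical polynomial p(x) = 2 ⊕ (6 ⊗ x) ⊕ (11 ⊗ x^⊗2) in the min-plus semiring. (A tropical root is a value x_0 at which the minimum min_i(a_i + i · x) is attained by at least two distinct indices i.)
Roots: {-5, -4}

Each tropical root is a break point of the lower envelope of the lines y = a_i + i · x (there are 3 lines, with slopes 0, 1, ..., 2). Only the lines that attain the minimum somewhere contribute to roots; other lines are dominated. Here the surviving (envelope) indices are i = 2, i = 1, i = 0.
Intersections between consecutive envelope lines give the roots: for adjacent envelope indices i < j the intersection is x = (a_i − a_j) / (j − i). Reading off the sorted break points: {-5, -4}.
Verification: at each break x_0, at least two indices attain the minimum of min_i(a_i + i · x_0).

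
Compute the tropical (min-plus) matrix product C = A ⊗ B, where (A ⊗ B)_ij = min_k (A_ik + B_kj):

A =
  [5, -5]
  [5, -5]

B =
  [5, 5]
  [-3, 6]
A ⊗ B =
  [-8, 1]
  [-8, 1]

Apply the min-plus product entry-by-entry:
  C[0][0] = min over k of (A[0][0] + B[0][0] = 5 + 5 = 10, A[0][1] + B[1][0] = -5 + -3 = -8) = -8 (attained at k = 1)
  C[0][1] = min over k of (A[0][0] + B[0][1] = 5 + 5 = 10, A[0][1] + B[1][1] = -5 + 6 = 1) = 1 (attained at k = 1)
  C[1][0] = min over k of (A[1][0] + B[0][0] = 5 + 5 = 10, A[1][1] + B[1][0] = -5 + -3 = -8) = -8 (attained at k = 1)
  C[1][1] = min over k of (A[1][0] + B[0][1] = 5 + 5 = 10, A[1][1] + B[1][1] = -5 + 6 = 1) = 1 (attained at k = 1)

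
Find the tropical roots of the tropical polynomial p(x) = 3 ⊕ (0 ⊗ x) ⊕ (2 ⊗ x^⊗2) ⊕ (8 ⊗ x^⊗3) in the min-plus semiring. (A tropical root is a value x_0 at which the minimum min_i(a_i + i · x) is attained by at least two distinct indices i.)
Roots: {-6, -2, 3}

Each tropical root is a break point of the lower envelope of the lines y = a_i + i · x (there are 4 lines, with slopes 0, 1, ..., 3). Only the lines that attain the minimum somewhere contribute to roots; other lines are dominated. Here the surviving (envelope) indices are i = 3, i = 2, i = 1, i = 0.
Intersections between consecutive envelope lines give the roots: for adjacent envelope indices i < j the intersection is x = (a_i − a_j) / (j − i). Reading off the sorted break points: {-6, -2, 3}.
Verification: at each break x_0, at least two indices attain the minimum of min_i(a_i + i · x_0).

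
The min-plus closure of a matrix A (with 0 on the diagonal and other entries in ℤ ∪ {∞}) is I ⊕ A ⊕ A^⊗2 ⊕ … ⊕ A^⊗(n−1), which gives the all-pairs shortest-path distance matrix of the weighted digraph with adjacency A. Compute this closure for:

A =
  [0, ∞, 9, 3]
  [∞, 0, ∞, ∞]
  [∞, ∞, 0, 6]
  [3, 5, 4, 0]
Closure =
  [0, 8, 7, 3]
  [∞, 0, ∞, ∞]
  [9, 11, 0, 6]
  [3, 5, 4, 0]

This is the Floyd-Warshall all-pairs shortest-path computation. For each intermediate vertex k = 0, 1, …, 3, update dist[i][j] ← min(dist[i][j], dist[i][k] + dist[k][j]). The final matrix gives, for each (i, j), the minimum total weight of any directed path from i to j (possibly empty when i = j).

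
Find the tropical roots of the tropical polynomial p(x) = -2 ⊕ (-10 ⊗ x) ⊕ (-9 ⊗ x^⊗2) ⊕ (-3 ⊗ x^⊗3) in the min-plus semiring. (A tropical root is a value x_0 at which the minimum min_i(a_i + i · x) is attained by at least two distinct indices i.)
Roots: {-6, -1, 8}

Each tropical root is a break point of the lower envelope of the lines y = a_i + i · x (there are 4 lines, with slopes 0, 1, ..., 3). Only the lines that attain the minimum somewhere contribute to roots; other lines are dominated. Here the surviving (envelope) indices are i = 3, i = 2, i = 1, i = 0.
Intersections between consecutive envelope lines give the roots: for adjacent envelope indices i < j the intersection is x = (a_i − a_j) / (j − i). Reading off the sorted break points: {-6, -1, 8}.
Verification: at each break x_0, at least two indices attain the minimum of min_i(a_i + i · x_0).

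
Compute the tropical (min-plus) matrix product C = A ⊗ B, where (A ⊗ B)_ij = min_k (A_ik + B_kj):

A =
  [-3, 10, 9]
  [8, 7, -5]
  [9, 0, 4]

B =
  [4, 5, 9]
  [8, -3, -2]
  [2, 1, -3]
A ⊗ B =
  [1, 2, 6]
  [-3, -4, -8]
  [6, -3, -2]

Apply the min-plus product entry-by-entry:
  C[0][0] = min over k of (A[0][0] + B[0][0] = -3 + 4 = 1, A[0][1] + B[1][0] = 10 + 8 = 18, A[0][2] + B[2][0] = 9 + 2 = 11) = 1 (attained at k = 0)
  C[0][1] = min over k of (A[0][0] + B[0][1] = -3 + 5 = 2, A[0][1] + B[1][1] = 10 + -3 = 7, A[0][2] + B[2][1] = 9 + 1 = 10) = 2 (attained at k = 0)
  C[0][2] = min over k of (A[0][0] + B[0][2] = -3 + 9 = 6, A[0][1] + B[1][2] = 10 + -2 = 8, A[0][2] + B[2][2] = 9 + -3 = 6) = 6 (attained at k = 0)
  C[1][0] = min over k of (A[1][0] + B[0][0] = 8 + 4 = 12, A[1][1] + B[1][0] = 7 + 8 = 15, A[1][2] + B[2][0] = -5 + 2 = -3) = -3 (attained at k = 2)
  C[1][1] = min over k of (A[1][0] + B[0][1] = 8 + 5 = 13, A[1][1] + B[1][1] = 7 + -3 = 4, A[1][2] + B[2][1] = -5 + 1 = -4) = -4 (attained at k = 2)
  C[1][2] = min over k of (A[1][0] + B[0][2] = 8 + 9 = 17, A[1][1] + B[1][2] = 7 + -2 = 5, A[1][2] + B[2][2] = -5 + -3 = -8) = -8 (attained at k = 2)
  C[2][0] = min over k of (A[2][0] + B[0][0] = 9 + 4 = 13, A[2][1] + B[1][0] = 0 + 8 = 8, A[2][2] + B[2][0] = 4 + 2 = 6) = 6 (attained at k = 2)
  C[2][1] = min over k of (A[2][0] + B[0][1] = 9 + 5 = 14, A[2][1] + B[1][1] = 0 + -3 = -3, A[2][2] + B[2][1] = 4 + 1 = 5) = -3 (attained at k = 1)
  C[2][2] = min over k of (A[2][0] + B[0][2] = 9 + 9 = 18, A[2][1] + B[1][2] = 0 + -2 = -2, A[2][2] + B[2][2] = 4 + -3 = 1) = -2 (attained at k = 1)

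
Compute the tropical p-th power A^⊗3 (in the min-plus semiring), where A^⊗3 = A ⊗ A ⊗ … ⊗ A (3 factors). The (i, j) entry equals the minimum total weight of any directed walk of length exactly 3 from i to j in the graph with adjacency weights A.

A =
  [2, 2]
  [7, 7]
A^⊗3 =
  [6, 6]
  [11, 11]

Each entry (A^⊗3)_ij equals the minimum over all length-3 walks i = v_0 → v_1 → … → v_3 = j of Σ_t A[v_t][v_{t+1}]. For example, for (i, j) = (0, 1) we minimise over 4 possible intermediate vertex sequences; the minimum is 6, attained along the walk 0 → 0 → 0 → 1.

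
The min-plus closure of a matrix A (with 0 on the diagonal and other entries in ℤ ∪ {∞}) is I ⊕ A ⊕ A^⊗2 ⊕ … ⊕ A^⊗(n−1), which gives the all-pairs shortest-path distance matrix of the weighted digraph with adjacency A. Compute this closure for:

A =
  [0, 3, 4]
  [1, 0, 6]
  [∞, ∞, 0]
Closure =
  [0, 3, 4]
  [1, 0, 5]
  [∞, ∞, 0]

This is the Floyd-Warshall all-pairs shortest-path computation. For each intermediate vertex k = 0, 1, …, 2, update dist[i][j] ← min(dist[i][j], dist[i][k] + dist[k][j]). The final matrix gives, for each (i, j), the minimum total weight of any directed path from i to j (possibly empty when i = j).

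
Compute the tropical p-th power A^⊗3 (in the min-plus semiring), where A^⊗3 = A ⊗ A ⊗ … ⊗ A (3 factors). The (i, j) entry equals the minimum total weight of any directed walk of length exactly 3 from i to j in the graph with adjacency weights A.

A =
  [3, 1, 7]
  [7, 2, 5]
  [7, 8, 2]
A^⊗3 =
  [9, 5, 8]
  [11, 6, 9]
  [11, 10, 6]

Each entry (A^⊗3)_ij equals the minimum over all length-3 walks i = v_0 → v_1 → … → v_3 = j of Σ_t A[v_t][v_{t+1}]. For example, for (i, j) = (0, 2) we minimise over 9 possible intermediate vertex sequences; the minimum is 8, attained along the walk 0 → 1 → 1 → 2.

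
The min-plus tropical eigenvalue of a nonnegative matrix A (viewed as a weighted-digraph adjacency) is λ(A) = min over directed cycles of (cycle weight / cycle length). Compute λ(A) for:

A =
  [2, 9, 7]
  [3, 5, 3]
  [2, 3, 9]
λ(A) = 2

Enumerate directed cycles and compute their means (weight / length). Sample:
  cycle 0 → 0: weight = 2, length = 1, mean = 2/1 ≈ 2.000
  cycle 1 → 1: weight = 5, length = 1, mean = 5/1 ≈ 5.000
  cycle 2 → 2: weight = 9, length = 1, mean = 9/1 ≈ 9.000
  cycle 0 → 1 → 0: weight = 12, length = 2, mean = 12/2 ≈ 6.000
  cycle 0 → 2 → 0: weight = 9, length = 2, mean = 9/2 ≈ 4.500
  cycle 1 → 0 → 1: weight = 12, length = 2, mean = 12/2 ≈ 6.000
Minimum mean = 2.000, attained e.g. along the cycle 0 → 0 with weight 2 and length 1. So λ(A) = 2/1 = 2.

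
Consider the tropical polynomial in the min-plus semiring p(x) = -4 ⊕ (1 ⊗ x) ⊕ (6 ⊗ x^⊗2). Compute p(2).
p(2) = -4

A tropical monomial a ⊗ x^⊗i evaluates to a + i · x. Evaluating each term at x = 2:
  Term 0 contributes -4 + 0 · 2 = -4
  Term 1 contributes 1 + 1 · 2 = 3
  Term 2 contributes 6 + 2 · 2 = 10
p(2) = ⊕ of these = min[-4, 3, 10] = -4.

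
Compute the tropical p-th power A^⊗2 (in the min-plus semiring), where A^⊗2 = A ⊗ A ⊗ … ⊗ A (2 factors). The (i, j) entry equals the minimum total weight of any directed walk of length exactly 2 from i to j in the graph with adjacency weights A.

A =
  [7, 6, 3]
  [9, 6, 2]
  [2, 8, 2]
A^⊗2 =
  [5, 11, 5]
  [4, 10, 4]
  [4, 8, 4]

Each entry (A^⊗2)_ij equals the minimum over all length-2 walks i = v_0 → v_1 → … → v_2 = j of Σ_t A[v_t][v_{t+1}]. For example, for (i, j) = (0, 2) we minimise over 3 possible intermediate vertex sequences; the minimum is 5, attained along the walk 0 → 2 → 2.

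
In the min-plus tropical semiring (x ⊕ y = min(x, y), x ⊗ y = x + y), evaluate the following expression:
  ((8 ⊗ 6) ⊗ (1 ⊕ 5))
((8 ⊗ 6) ⊗ (1 ⊕ 5)) = 15

Expand innermost to outermost. Recall ⊕ takes the minimum of its arguments and ⊗ takes their sum. Working out the expression ((8 ⊗ 6) ⊗ (1 ⊕ 5)) gives 15.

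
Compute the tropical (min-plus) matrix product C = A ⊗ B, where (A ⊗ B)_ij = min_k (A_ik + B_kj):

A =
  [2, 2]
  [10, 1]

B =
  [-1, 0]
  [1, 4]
A ⊗ B =
  [1, 2]
  [2, 5]

Apply the min-plus product entry-by-entry:
  C[0][0] = min over k of (A[0][0] + B[0][0] = 2 + -1 = 1, A[0][1] + B[1][0] = 2 + 1 = 3) = 1 (attained at k = 0)
  C[0][1] = min over k of (A[0][0] + B[0][1] = 2 + 0 = 2, A[0][1] + B[1][1] = 2 + 4 = 6) = 2 (attained at k = 0)
  C[1][0] = min over k of (A[1][0] + B[0][0] = 10 + -1 = 9, A[1][1] + B[1][0] = 1 + 1 = 2) = 2 (attained at k = 1)
  C[1][1] = min over k of (A[1][0] + B[0][1] = 10 + 0 = 10, A[1][1] + B[1][1] = 1 + 4 = 5) = 5 (attained at k = 1)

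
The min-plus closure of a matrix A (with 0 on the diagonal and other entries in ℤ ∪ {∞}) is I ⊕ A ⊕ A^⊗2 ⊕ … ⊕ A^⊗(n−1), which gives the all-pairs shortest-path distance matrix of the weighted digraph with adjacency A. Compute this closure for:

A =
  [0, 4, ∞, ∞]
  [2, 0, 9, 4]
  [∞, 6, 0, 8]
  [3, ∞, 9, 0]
Closure =
  [0, 4, 13, 8]
  [2, 0, 9, 4]
  [8, 6, 0, 8]
  [3, 7, 9, 0]

This is the Floyd-Warshall all-pairs shortest-path computation. For each intermediate vertex k = 0, 1, …, 3, update dist[i][j] ← min(dist[i][j], dist[i][k] + dist[k][j]). The final matrix gives, for each (i, j), the minimum total weight of any directed path from i to j (possibly empty when i = j).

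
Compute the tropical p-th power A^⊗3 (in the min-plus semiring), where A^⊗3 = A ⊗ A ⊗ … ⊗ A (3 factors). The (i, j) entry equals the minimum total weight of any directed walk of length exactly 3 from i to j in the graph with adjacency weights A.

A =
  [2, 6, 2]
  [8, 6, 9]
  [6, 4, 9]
A^⊗3 =
  [6, 8, 6]
  [12, 14, 12]
  [10, 12, 10]

Each entry (A^⊗3)_ij equals the minimum over all length-3 walks i = v_0 → v_1 → … → v_3 = j of Σ_t A[v_t][v_{t+1}]. For example, for (i, j) = (0, 2) we minimise over 9 possible intermediate vertex sequences; the minimum is 6, attained along the walk 0 → 0 → 0 → 2.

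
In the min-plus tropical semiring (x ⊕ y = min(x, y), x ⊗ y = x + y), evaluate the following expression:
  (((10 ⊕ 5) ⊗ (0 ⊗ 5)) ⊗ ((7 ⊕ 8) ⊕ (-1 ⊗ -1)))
(((10 ⊕ 5) ⊗ (0 ⊗ 5)) ⊗ ((7 ⊕ 8) ⊕ (-1 ⊗ -1))) = 8

Expand innermost to outermost. Recall ⊕ takes the minimum of its arguments and ⊗ takes their sum. Working out the expression (((10 ⊕ 5) ⊗ (0 ⊗ 5)) ⊗ ((7 ⊕ 8) ⊕ (-1 ⊗ -1))) gives 8.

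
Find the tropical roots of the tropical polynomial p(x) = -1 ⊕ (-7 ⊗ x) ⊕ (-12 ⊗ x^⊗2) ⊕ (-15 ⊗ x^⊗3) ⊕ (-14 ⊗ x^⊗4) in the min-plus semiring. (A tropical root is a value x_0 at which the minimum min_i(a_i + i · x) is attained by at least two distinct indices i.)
Roots: {-1, 3, 5, 6}

Each tropical root is a break point of the lower envelope of the lines y = a_i + i · x (there are 5 lines, with slopes 0, 1, ..., 4). Only the lines that attain the minimum somewhere contribute to roots; other lines are dominated. Here the surviving (envelope) indices are i = 4, i = 3, i = 2, i = 1, i = 0.
Intersections between consecutive envelope lines give the roots: for adjacent envelope indices i < j the intersection is x = (a_i − a_j) / (j − i). Reading off the sorted break points: {-1, 3, 5, 6}.
Verification: at each break x_0, at least two indices attain the minimum of min_i(a_i + i · x_0).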